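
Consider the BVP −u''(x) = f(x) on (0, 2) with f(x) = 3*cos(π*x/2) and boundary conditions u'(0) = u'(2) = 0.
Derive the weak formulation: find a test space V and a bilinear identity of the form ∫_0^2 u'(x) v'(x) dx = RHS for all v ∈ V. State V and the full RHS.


V = H^1(0, 2) (no boundary constraint on v; u is determined up to an additive constant); weak form: ∫_0^2 u'v' dx = ∫_0^2 (3*cos(π*x/2)) v dx for all v ∈ V.

Multiply both sides by a test function v and integrate from 0 to 2:
  ∫_0^2 −u''(x) v(x) dx = ∫_0^2 f(x) v(x) dx.
Integrate the LHS by parts once:
  ∫_0^2 −u'' v dx = −[u'(x) v(x)]_0^2 + ∫_0^2 u'(x) v'(x) dx.
Thus ∫_0^2 u'(x) v'(x) dx = ∫_0^2 f(x) v(x) dx + [u'(x) v(x)]_0^2.
Choose V so that boundary terms are either known or forced to vanish.
u has homogeneous Neumann: u'(0) = u'(2) = 0. So [u' v]_0^2 = 0·v(2) − 0·v(0) = 0 for any v; take V = H^1(0, 2).
Weak formulation: find u (satisfying any essential BC) such that ∫_0^2 u'(x) v'(x) dx = ∫_0^2 f v dx for all v ∈ V (homogeneous Neumann, so boundary terms vanish).
Substituting f(x) = 3*cos(π*x/2), the right-hand side is ∫_0^2 (3*cos(π*x/2)) v dx.
Compatibility check (pure Neumann): taking v ≡ 1 ∈ V gives 0 = ∫_0^2 f dx + (0) − (0), i.e. ∫_0^2 f dx must equal u'(0) − u'(2) = 0. Indeed ∫_0^2 (3*cos(π*x/2)) dx = 0, so the data are compatible. The solution is then unique only up to an additive constant (fix it e.g. by requiring ∫_0^2 u dx = 0).


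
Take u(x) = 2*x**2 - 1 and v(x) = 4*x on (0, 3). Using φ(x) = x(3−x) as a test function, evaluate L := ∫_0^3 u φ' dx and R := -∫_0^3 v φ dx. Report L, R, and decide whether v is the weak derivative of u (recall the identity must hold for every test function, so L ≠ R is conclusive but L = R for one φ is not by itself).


LHS = -27, RHS = -27. Yes, v = u' weakly.

u(x) = 2*x**2 - 1, classical derivative u'(x) = 4*x.
φ(x) = x(3−x), so φ'(x) = 3 - 2*x.
Note φ(0) = φ(3) = 0, so the boundary term u·φ vanishes.
LHS = ∫_0^3 u(x) φ'(x) dx = ∫_0^3 (-4*x^3 + 6*x^2 + 2*x - 3) dx. Term by term:
  ∫_0^3 -4*x^3 dx = -81;  ∫_0^3 6*x^2 dx = 54;  ∫_0^3 2*x dx = 9;
  ∫_0^3 -3 dx = -9.
Sum: -81 + 54 + 9 − 9 = -27.
So LHS = -27.
∫_0^3 v(x) φ(x) dx = ∫_0^3 (-4*x^3 + 12*x^2) dx. Term by term:
  ∫_0^3 -4*x^3 dx = -81;  ∫_0^3 12*x^2 dx = 108.
Sum: -81 + 108 = 27.
So RHS = -∫_0^3 v(x) φ(x) dx = -27.
LHS = RHS, so the identity holds for this test φ.
Moreover u is smooth here and v(x) = u'(x) = 4*x pointwise, so the identity holds for every test function. Hence v is the weak derivative of u.


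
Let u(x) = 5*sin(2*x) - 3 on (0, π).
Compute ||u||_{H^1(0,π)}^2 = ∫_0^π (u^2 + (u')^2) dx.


||u||_{H^1(0,π)}^2 = 143*π/2

u'(x) = 10*cos(2*x).
Expand u² and (u')² and integrate term by term on (0, π), using: for integers n ≥ 1, ∫_0^π sin²(nx) dx = ∫_0^π cos²(nx) dx = π/2; for n ≠ n', ∫_0^π sin(nx)sin(n'x) dx = ∫_0^π cos(nx)cos(n'x) dx = 0; and by product-to-sum, ∫_0^π sin(nx)cos(n'x) dx = ½∫_0^π [sin((n+n')x) + sin((n−n')x)] dx, which is 0 when n+n' is even and 2n/(n²−n'²) when n+n' is odd (it need not vanish on (0, π)). For the constant mode: ∫_0^π 1 dx = π, ∫_0^π cos(nx) dx = 0, ∫_0^π sin(nx) dx = (1−(−1)^n)/n.
  u² squared terms: (-3)²·∫1 dx = 9·π = 9*π;  (5)²·∫sin(2x)² dx = 25·π/2 = 25*π/2.
  u² cross terms: 2·(-3)·(5)·∫1·sin(2x) dx = -30·(0) = 0.
  So ∫_0^π u² dx = 9*π + 25*π/2 + 0 = 43*π/2.
  (u')² squared terms: (10)²·∫cos(2x)² dx = 100·π/2 = 50*π.
  So ∫_0^π (u')² dx = 50*π.
||u||_{H^1}^2 = (43*π/2) + (50*π) = 143*π/2.


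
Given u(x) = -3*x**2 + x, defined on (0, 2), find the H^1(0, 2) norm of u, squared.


||u||_{H^1}^2 = 1654/15

The H^1 norm (squared) on an interval (0, L) is
  ||u||_{H^1}^2 = ∫_0^L u(x)^2 dx + ∫_0^L u'(x)^2 dx.
Compute u'(x) = 1 - 6*x.
Then u(x)^2 = 9*x**4 - 6*x**3 + x**2 and u'(x)^2 = 36*x**2 - 12*x + 1.
Integrate each monomial from 0 to 2 using ∫_0^2 c·x^n dx = c·2^(n+1)/(n+1):
  ∫_0^2 u(x)^2 dx = ∫_0^2 (9*x^4 - 6*x^3 + x^2) dx. Term by term:
    ∫_0^2 9*x^4 dx = 288/5;  ∫_0^2 -6*x^3 dx = -24;  ∫_0^2 x^2 dx = 8/3.
  Sum: 288/5 − 24 + 8/3 = 544/15.
  ∫_0^2 u'(x)^2 dx = ∫_0^2 (36*x^2 - 12*x + 1) dx. Term by term:
    ∫_0^2 36*x^2 dx = 96;  ∫_0^2 -12*x dx = -24;  ∫_0^2 1 dx = 2.
  Sum: 96 − 24 + 2 = 74.
Adding: ||u||_{H^1}^2 = 544/15 + 74 = 1654/15.


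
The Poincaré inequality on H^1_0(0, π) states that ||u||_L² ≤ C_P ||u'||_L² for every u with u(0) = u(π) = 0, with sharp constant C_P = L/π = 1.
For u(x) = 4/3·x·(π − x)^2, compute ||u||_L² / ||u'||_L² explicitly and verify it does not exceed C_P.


||u||_L² / ||u'||_L² = sqrt(14)*π/14 < C_P = 1.

u(x) = 4/3·x·(π − x)^2, so u'(x) = 4*(x - π)*(3*x - π)/3.
u(x) = 4/3·x·(π − x)^2 vanishes at x = 0 and x = π, so u ∈ H^1_0(0, π). Differentiate via the product rule and integrate the resulting polynomials term by term.
  ∫_0^π u² dx = ∫_0^π (16*x^6/9 - 64*π*x^5/9 + 32*π^2*x^4/3 - 64*π^3*x^3/9 + 16*π^4*x^2/9) dx. Term by term:
    ∫_0^π 16*x^6/9 dx = 16*π^7/63;  ∫_0^π -64*π*x^5/9 dx = -32*π^7/27;  ∫_0^π 32*π^2*x^4/3 dx = 32*π^7/15;
    ∫_0^π -64*π^3*x^3/9 dx = -16*π^7/9;  ∫_0^π 16*π^4*x^2/9 dx = 16*π^7/27.
  Sum: 16*π^7/63 − 32*π^7/27 + 32*π^7/15 − 16*π^7/9 + 16*π^7/27 = 16*π^7/945.
  ∫_0^π (u')² dx = ∫_0^π (16*x^4 - 128*π*x^3/3 + 352*π^2*x^2/9 - 128*π^3*x/9 + 16*π^4/9) dx. Term by term:
    ∫_0^π 16*x^4 dx = 16*π^5/5;  ∫_0^π -128*π*x^3/3 dx = -32*π^5/3;  ∫_0^π 352*π^2*x^2/9 dx = 352*π^5/27;
    ∫_0^π -128*π^3*x/9 dx = -64*π^5/9;  ∫_0^π 16*π^4/9 dx = 16*π^5/9.
  Sum: 16*π^5/5 − 32*π^5/3 + 352*π^5/27 − 64*π^5/9 + 16*π^5/9 = 32*π^5/135.
∫_0^π u² dx = 16*π^7/945, so ||u||_L² = 4*sqrt(105)*π^(7/2)/315.
∫_0^π (u')² dx = 32*π^5/135, so ||u'||_L² = 4*sqrt(30)*π^(5/2)/45.
Ratio ||u||_L² / ||u'||_L² = sqrt(14)*π/14.
Sharp Poincaré constant on H^1_0(0, π) is C_P = L/π = 1, achieved by sin(x).
A polynomial bump cannot attain the sharp Poincaré constant (only the first sine eigenfunction does), so the ratio is strictly less than C_P, consistent with ||u||_L² ≤ C_P ||u'||_L².


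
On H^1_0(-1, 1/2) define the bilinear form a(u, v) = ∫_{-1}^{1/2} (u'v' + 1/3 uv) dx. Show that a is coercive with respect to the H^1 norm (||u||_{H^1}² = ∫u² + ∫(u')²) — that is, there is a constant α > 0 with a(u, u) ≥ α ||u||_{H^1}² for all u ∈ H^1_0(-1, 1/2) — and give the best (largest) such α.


α = (3 + 4*π^2)/(9 + 4*π^2)

Coercivity of a(·,·) on H^1_0(-1, 1/2) means a(u, u) ≥ α ||u||_{H^1}² for every u ∈ H^1_0.
The interval has length L = 3/2, and Poincaré/coercivity depend only on L. Here a(u, u) = ∫(u')² + (1/3)·∫u².
Here 0 < c = 1/3 < 1. The condition a(u,u) ≥ α||u||_{H^1}² reads (1−α)∫(u')² ≥ (α−c)∫u². Any admissible α is ≤ 1 (rapidly oscillating u have ∫u²/∫(u')² → 0), and α = 1 would force 0 ≥ (1−c)∫u², impossible since c < 1; so 1−α > 0. By the sharp Poincaré inequality on H^1_0 of an interval of length L, ∫(u')² ≥ (π/L)²∫u² with equality for the first sine mode sin(π(x−x₀)/L) (x₀ the left endpoint), so the inequality holds for all u iff (1−α)(π/L)² ≥ α − c, i.e. α ≤ ((π/L)² + c)/((π/L)² + 1) = (1 + c(L/π)²)/(1 + (L/π)²). With (π/L)² = 4*π^2/9 and c = 1/3, the largest admissible constant is α = ((π/L)² + c)/((π/L)² + 1).
Simplifying, α = (3 + 4*π^2)/(9 + 4*π^2).


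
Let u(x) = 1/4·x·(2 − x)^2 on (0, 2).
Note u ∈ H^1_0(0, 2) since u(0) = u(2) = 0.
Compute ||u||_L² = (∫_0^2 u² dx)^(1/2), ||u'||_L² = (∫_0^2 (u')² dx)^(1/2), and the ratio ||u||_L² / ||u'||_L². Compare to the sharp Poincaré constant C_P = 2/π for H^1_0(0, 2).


||u||_L² / ||u'||_L² = sqrt(14)/7 < C_P = 2/π.

u(x) = 1/4·x·(2 − x)^2, so u'(x) = (x - 2)*(3*x - 2)/4.
u(x) = 1/4·x·(2 − x)^2 vanishes at x = 0 and x = 2, so u ∈ H^1_0(0, 2). Differentiate via the product rule and integrate the resulting polynomials term by term.
  ∫_0^2 u² dx = ∫_0^2 (x^6/16 - x^5/2 + 3*x^4/2 - 2*x^3 + x^2) dx. Term by term:
    ∫_0^2 x^6/16 dx = 8/7;  ∫_0^2 -x^5/2 dx = -16/3;  ∫_0^2 3*x^4/2 dx = 48/5;
    ∫_0^2 -2*x^3 dx = -8;  ∫_0^2 x^2 dx = 8/3.
  Sum: 8/7 − 16/3 + 48/5 − 8 + 8/3 = 8/105.
  ∫_0^2 (u')² dx = ∫_0^2 (9*x^4/16 - 3*x^3 + 11*x^2/2 - 4*x + 1) dx. Term by term:
    ∫_0^2 9*x^4/16 dx = 18/5;  ∫_0^2 -3*x^3 dx = -12;  ∫_0^2 11*x^2/2 dx = 44/3;
    ∫_0^2 -4*x dx = -8;  ∫_0^2 1 dx = 2.
  Sum: 18/5 − 12 + 44/3 − 8 + 2 = 4/15.
∫_0^2 u² dx = 8/105, so ||u||_L² = 2*sqrt(210)/105.
∫_0^2 (u')² dx = 4/15, so ||u'||_L² = 2*sqrt(15)/15.
Ratio ||u||_L² / ||u'||_L² = sqrt(14)/7.
Sharp Poincaré constant on H^1_0(0, 2) is C_P = L/π = 2/π, achieved by sin(π/2·x).
A polynomial bump cannot attain the sharp Poincaré constant (only the first sine eigenfunction does), so the ratio is strictly less than C_P, consistent with ||u||_L² ≤ C_P ||u'||_L².


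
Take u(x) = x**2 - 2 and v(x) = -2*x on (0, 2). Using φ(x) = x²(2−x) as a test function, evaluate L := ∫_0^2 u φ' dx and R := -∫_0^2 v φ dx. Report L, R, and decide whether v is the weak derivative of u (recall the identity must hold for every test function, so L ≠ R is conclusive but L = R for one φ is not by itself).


LHS = -16/5, RHS = 16/5. No, v is not the weak derivative of u.

u(x) = x**2 - 2, classical derivative u'(x) = 2*x.
φ(x) = x²(2−x), so φ'(x) = x*(4 - 3*x).
Note φ(0) = φ(2) = 0, so the boundary term u·φ vanishes.
LHS = ∫_0^2 u(x) φ'(x) dx = ∫_0^2 (-3*x^4 + 4*x^3 + 6*x^2 - 8*x) dx. Term by term:
  ∫_0^2 -3*x^4 dx = -96/5;  ∫_0^2 4*x^3 dx = 16;  ∫_0^2 6*x^2 dx = 16;
  ∫_0^2 -8*x dx = -16.
Sum: -96/5 + 16 + 16 − 16 = -16/5.
So LHS = -16/5.
∫_0^2 v(x) φ(x) dx = ∫_0^2 (2*x^4 - 4*x^3) dx. Term by term:
  ∫_0^2 2*x^4 dx = 64/5;  ∫_0^2 -4*x^3 dx = -16.
Sum: 64/5 − 16 = -16/5.
So RHS = -∫_0^2 v(x) φ(x) dx = 16/5.
LHS − RHS = -32/5 ≠ 0, so the identity fails.
(For a valid weak derivative the identity must hold for EVERY test function, in particular this one. The failure shows v is NOT the weak derivative of u.)
Correct weak derivative would be u'(x) = 2*x.


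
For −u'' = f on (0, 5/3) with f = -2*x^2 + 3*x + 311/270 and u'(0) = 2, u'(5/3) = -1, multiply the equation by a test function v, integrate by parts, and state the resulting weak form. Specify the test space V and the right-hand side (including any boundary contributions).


V = H^1(0, 5/3) (v unrestricted at boundary; u is determined up to an additive constant); weak form: ∫_0^5/3 u'v' dx = ∫_0^5/3 (-2*x^2 + 3*x + 311/270) v dx − v(5/3) − 2·v(0) for all v ∈ V.

Multiply both sides by a test function v and integrate from 0 to 5/3:
  ∫_0^5/3 −u''(x) v(x) dx = ∫_0^5/3 f(x) v(x) dx.
Integrate the LHS by parts once:
  ∫_0^5/3 −u'' v dx = −[u'(x) v(x)]_0^5/3 + ∫_0^5/3 u'(x) v'(x) dx.
Thus ∫_0^5/3 u'(x) v'(x) dx = ∫_0^5/3 f(x) v(x) dx + [u'(x) v(x)]_0^5/3.
Choose V so that boundary terms are either known or forced to vanish.
u has inhomogeneous Neumann u'(0) = 2, u'(5/3) = -1. [u' v]_0^5/3 = (-1)·v(5/3) − (2)·v(0) = − v(5/3) − 2·v(0). Take V = H^1(0, 5/3); boundary term becomes part of RHS.
Weak formulation: find u (satisfying any essential BC) such that ∫_0^5/3 u'(x) v'(x) dx = ∫_0^5/3 f v dx − v(5/3) − 2·v(0) for all v ∈ V (Neumann data are natural BCs: they enter the RHS as boundary terms).
Substituting f(x) = -2*x^2 + 3*x + 311/270, the right-hand side is ∫_0^5/3 (-2*x^2 + 3*x + 311/270) v dx − v(5/3) − 2·v(0).
Compatibility check (pure Neumann): taking v ≡ 1 ∈ V gives 0 = ∫_0^5/3 f dx + (-1) − (2), i.e. ∫_0^5/3 f dx must equal u'(0) − u'(5/3) = 3. Indeed ∫_0^5/3 (-2*x^2 + 3*x + 311/270) dx = 3, so the data are compatible. The solution is then unique only up to an additive constant (fix it e.g. by requiring ∫_0^5/3 u dx = 0).


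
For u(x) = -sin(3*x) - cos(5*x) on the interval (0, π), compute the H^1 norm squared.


||u||_{H^1(0,π)}^2 = 18*π

u'(x) = 5*sin(5*x) - 3*cos(3*x).
Expand u² and (u')² and integrate term by term on (0, π), using: for integers n ≥ 1, ∫_0^π sin²(nx) dx = ∫_0^π cos²(nx) dx = π/2; for n ≠ n', ∫_0^π sin(nx)sin(n'x) dx = ∫_0^π cos(nx)cos(n'x) dx = 0; and by product-to-sum, ∫_0^π sin(nx)cos(n'x) dx = ½∫_0^π [sin((n+n')x) + sin((n−n')x)] dx, which is 0 when n+n' is even and 2n/(n²−n'²) when n+n' is odd (it need not vanish on (0, π)).
  u² squared terms: (-1)²·∫cos(5x)² dx = 1·π/2 = π/2;  (-1)²·∫sin(3x)² dx = 1·π/2 = π/2.
  u² cross terms: 2·(-1)·(-1)·∫cos(5x)·sin(3x) dx = 2·(0) = 0.
  So ∫_0^π u² dx = π/2 + π/2 + 0 = π.
  (u')² squared terms: (-3)²·∫cos(3x)² dx = 9·π/2 = 9*π/2;  (5)²·∫sin(5x)² dx = 25·π/2 = 25*π/2.
  (u')² cross terms: 2·(-3)·(5)·∫cos(3x)·sin(5x) dx = -30·(0) = 0.
  So ∫_0^π (u')² dx = 9*π/2 + 25*π/2 + 0 = 17*π.
||u||_{H^1}^2 = (π) + (17*π) = 18*π.


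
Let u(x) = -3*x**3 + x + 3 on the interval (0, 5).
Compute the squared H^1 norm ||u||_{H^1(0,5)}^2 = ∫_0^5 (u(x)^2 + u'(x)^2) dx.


||u||_{H^1}^2 = 6044875/42

The H^1 norm (squared) on an interval (0, L) is
  ||u||_{H^1}^2 = ∫_0^L u(x)^2 dx + ∫_0^L u'(x)^2 dx.
Compute u'(x) = 1 - 9*x**2.
Then u(x)^2 = 9*x**6 - 6*x**4 - 18*x**3 + x**2 + 6*x + 9 and u'(x)^2 = 81*x**4 - 18*x**2 + 1.
Integrate each monomial from 0 to 5 using ∫_0^5 c·x^n dx = c·5^(n+1)/(n+1):
  ∫_0^5 u(x)^2 dx = ∫_0^5 (9*x^6 - 6*x^4 - 18*x^3 + x^2 + 6*x + 9) dx. Term by term:
    ∫_0^5 9*x^6 dx = 703125/7;  ∫_0^5 -6*x^4 dx = -3750;  ∫_0^5 -18*x^3 dx = -5625/2;
    ∫_0^5 x^2 dx = 125/3;  ∫_0^5 6*x dx = 75;  ∫_0^5 9 dx = 45.
  Sum: 703125/7 − 3750 − 5625/2 + 125/3 + 75 + 45 = 3949915/42.
  ∫_0^5 u'(x)^2 dx = ∫_0^5 (81*x^4 - 18*x^2 + 1) dx. Term by term:
    ∫_0^5 81*x^4 dx = 50625;  ∫_0^5 -18*x^2 dx = -750;  ∫_0^5 1 dx = 5.
  Sum: 50625 − 750 + 5 = 49880.
Adding: ||u||_{H^1}^2 = 3949915/42 + 49880 = 6044875/42.


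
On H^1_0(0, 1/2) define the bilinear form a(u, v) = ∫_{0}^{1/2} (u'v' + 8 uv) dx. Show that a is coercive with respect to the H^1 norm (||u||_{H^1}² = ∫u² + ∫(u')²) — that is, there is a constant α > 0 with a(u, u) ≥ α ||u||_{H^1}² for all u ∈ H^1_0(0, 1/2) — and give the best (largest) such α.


α = 1

Coercivity of a(·,·) on H^1_0(0, 1/2) means a(u, u) ≥ α ||u||_{H^1}² for every u ∈ H^1_0.
The interval has length L = 1/2, and Poincaré/coercivity depend only on L. Here a(u, u) = ∫(u')² + (8)·∫u².
Here c = 8 ≥ 1, so a(u,u) = ∫(u')² + c∫u² ≥ ∫(u')² + ∫u² = ||u||_{H^1}², i.e. α = 1 works. No larger α is possible: a(u,u) ≥ α||u||_{H^1}² means (1−α)∫(u')² ≥ (α−c)∫u², and for the modes u_n = sin(nπ(x−x₀)/L) (x₀ the left endpoint) one has ∫u_n²/∫(u_n')² = (L/(nπ))² → 0, so a(u_n,u_n)/||u_n||_{H^1}² → 1. Hence the optimal constant is α = 1.
Therefore α = 1.


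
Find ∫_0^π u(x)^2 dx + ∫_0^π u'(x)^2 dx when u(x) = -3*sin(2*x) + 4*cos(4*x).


||u||_{H^1(0,π)}^2 = 317*π/2

u'(x) = -16*sin(4*x) - 6*cos(2*x).
Expand u² and (u')² and integrate term by term on (0, π), using: for integers n ≥ 1, ∫_0^π sin²(nx) dx = ∫_0^π cos²(nx) dx = π/2; for n ≠ n', ∫_0^π sin(nx)sin(n'x) dx = ∫_0^π cos(nx)cos(n'x) dx = 0; and by product-to-sum, ∫_0^π sin(nx)cos(n'x) dx = ½∫_0^π [sin((n+n')x) + sin((n−n')x)] dx, which is 0 when n+n' is even and 2n/(n²−n'²) when n+n' is odd (it need not vanish on (0, π)).
  u² squared terms: (-3)²·∫sin(2x)² dx = 9·π/2 = 9*π/2;  (4)²·∫cos(4x)² dx = 16·π/2 = 8*π.
  u² cross terms: 2·(-3)·(4)·∫sin(2x)·cos(4x) dx = -24·(0) = 0.
  So ∫_0^π u² dx = 9*π/2 + 8*π + 0 = 25*π/2.
  (u')² squared terms: (-16)²·∫sin(4x)² dx = 256·π/2 = 128*π;  (-6)²·∫cos(2x)² dx = 36·π/2 = 18*π.
  (u')² cross terms: 2·(-16)·(-6)·∫sin(4x)·cos(2x) dx = 192·(0) = 0.
  So ∫_0^π (u')² dx = 128*π + 18*π + 0 = 146*π.
||u||_{H^1}^2 = (25*π/2) + (146*π) = 317*π/2.


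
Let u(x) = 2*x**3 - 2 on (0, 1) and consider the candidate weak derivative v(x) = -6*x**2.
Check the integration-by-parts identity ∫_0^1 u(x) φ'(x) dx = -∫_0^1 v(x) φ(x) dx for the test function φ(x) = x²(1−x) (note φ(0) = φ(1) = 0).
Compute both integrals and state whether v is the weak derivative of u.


LHS = -1/5, RHS = 1/5. No, v is not the weak derivative of u.

u(x) = 2*x**3 - 2, classical derivative u'(x) = 6*x**2.
φ(x) = x²(1−x), so φ'(x) = x*(2 - 3*x).
Note φ(0) = φ(1) = 0, so the boundary term u·φ vanishes.
LHS = ∫_0^1 u(x) φ'(x) dx = ∫_0^1 (-6*x^5 + 4*x^4 + 6*x^2 - 4*x) dx. Term by term:
  ∫_0^1 -6*x^5 dx = -1;  ∫_0^1 4*x^4 dx = 4/5;  ∫_0^1 6*x^2 dx = 2;
  ∫_0^1 -4*x dx = -2.
Sum: -1 + 4/5 + 2 − 2 = -1/5.
So LHS = -1/5.
∫_0^1 v(x) φ(x) dx = ∫_0^1 (6*x^5 - 6*x^4) dx. Term by term:
  ∫_0^1 6*x^5 dx = 1;  ∫_0^1 -6*x^4 dx = -6/5.
Sum: 1 − 6/5 = -1/5.
So RHS = -∫_0^1 v(x) φ(x) dx = 1/5.
LHS − RHS = -2/5 ≠ 0, so the identity fails.
(For a valid weak derivative the identity must hold for EVERY test function, in particular this one. The failure shows v is NOT the weak derivative of u.)
Correct weak derivative would be u'(x) = 6*x**2.


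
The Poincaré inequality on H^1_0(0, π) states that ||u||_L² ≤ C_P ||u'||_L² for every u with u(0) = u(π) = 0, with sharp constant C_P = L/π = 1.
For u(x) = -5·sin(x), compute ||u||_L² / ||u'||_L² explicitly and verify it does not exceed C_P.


||u||_L² / ||u'||_L² = 1 = C_P.

u(x) = -5·sin(x), so u'(x) = -5*cos(x).
Writing u(x) = A·sin(kπx/L) with A = -5 and k = 1, use ∫_0^L sin²(kπx/L) dx = L/2 and ∫_0^L cos²(kπx/L) dx = L/2.
u² = 25·sin²(x) and (u')² = 25·cos²(x), and each of sin², cos² integrates to L/2 = π/2 over (0, π).
∫_0^π u² dx = 25*π/2, so ||u||_L² = 5*sqrt(2)*sqrt(π)/2.
∫_0^π (u')² dx = 25*π/2, so ||u'||_L² = 5*sqrt(2)*sqrt(π)/2.
Ratio ||u||_L² / ||u'||_L² = 1.
Sharp Poincaré constant on H^1_0(0, π) is C_P = L/π = 1, achieved by sin(x).
This is the k = 1 eigenfunction (up to amplitude), so the ratio equals the sharp Poincaré constant exactly.


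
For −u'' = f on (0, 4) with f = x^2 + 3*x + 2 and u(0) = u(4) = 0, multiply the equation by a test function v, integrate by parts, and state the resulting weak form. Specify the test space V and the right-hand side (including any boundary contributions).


V = H^1_0(0, 4) (so v(0) = v(4) = 0); weak form: ∫_0^4 u'v' dx = ∫_0^4 (x^2 + 3*x + 2) v dx for all v ∈ V.

Multiply both sides by a test function v and integrate from 0 to 4:
  ∫_0^4 −u''(x) v(x) dx = ∫_0^4 f(x) v(x) dx.
Integrate the LHS by parts once:
  ∫_0^4 −u'' v dx = −[u'(x) v(x)]_0^4 + ∫_0^4 u'(x) v'(x) dx.
Thus ∫_0^4 u'(x) v'(x) dx = ∫_0^4 f(x) v(x) dx + [u'(x) v(x)]_0^4.
Choose V so that boundary terms are either known or forced to vanish.
u is Dirichlet: u(0) = u(4) = 0. Let V = H^1_0(0, 4); then v(0) = v(4) = 0, and [u' v]_0^4 = 0.
Weak formulation: find u (satisfying any essential BC) such that ∫_0^4 u'(x) v'(x) dx = ∫_0^4 f v dx for all v ∈ V.
Substituting f(x) = x^2 + 3*x + 2, the right-hand side is ∫_0^4 (x^2 + 3*x + 2) v dx.


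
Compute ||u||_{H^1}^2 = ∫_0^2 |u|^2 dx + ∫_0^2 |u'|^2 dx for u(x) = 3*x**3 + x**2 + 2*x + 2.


||u||_{H^1}^2 = 42496/35

The H^1 norm (squared) on an interval (0, L) is
  ||u||_{H^1}^2 = ∫_0^L u(x)^2 dx + ∫_0^L u'(x)^2 dx.
Compute u'(x) = 9*x**2 + 2*x + 2.
Then u(x)^2 = 9*x**6 + 6*x**5 + 13*x**4 + 16*x**3 + 8*x**2 + 8*x + 4 and u'(x)^2 = 81*x**4 + 36*x**3 + 40*x**2 + 8*x + 4.
Integrate each monomial from 0 to 2 using ∫_0^2 c·x^n dx = c·2^(n+1)/(n+1):
  ∫_0^2 u(x)^2 dx = ∫_0^2 (9*x^6 + 6*x^5 + 13*x^4 + 16*x^3 + 8*x^2 + 8*x + 4) dx. Term by term:
    ∫_0^2 9*x^6 dx = 1152/7;  ∫_0^2 6*x^5 dx = 64;  ∫_0^2 13*x^4 dx = 416/5;
    ∫_0^2 16*x^3 dx = 64;  ∫_0^2 8*x^2 dx = 64/3;  ∫_0^2 8*x dx = 16;
    ∫_0^2 4 dx = 8.
  Sum: 1152/7 + 64 + 416/5 + 64 + 64/3 + 16 + 8 = 44216/105.
  ∫_0^2 u'(x)^2 dx = ∫_0^2 (81*x^4 + 36*x^3 + 40*x^2 + 8*x + 4) dx. Term by term:
    ∫_0^2 81*x^4 dx = 2592/5;  ∫_0^2 36*x^3 dx = 144;  ∫_0^2 40*x^2 dx = 320/3;
    ∫_0^2 8*x dx = 16;  ∫_0^2 4 dx = 8.
  Sum: 2592/5 + 144 + 320/3 + 16 + 8 = 11896/15.
Adding: ||u||_{H^1}^2 = 44216/105 + 11896/15 = 42496/35.


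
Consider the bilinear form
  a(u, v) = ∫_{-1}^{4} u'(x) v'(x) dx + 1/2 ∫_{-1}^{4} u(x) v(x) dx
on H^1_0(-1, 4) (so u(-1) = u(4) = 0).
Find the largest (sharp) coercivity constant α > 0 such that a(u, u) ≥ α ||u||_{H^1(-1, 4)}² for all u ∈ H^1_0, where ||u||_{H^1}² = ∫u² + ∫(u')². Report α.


α = (π^2 + 25/2)/(π^2 + 25)

Coercivity of a(·,·) on H^1_0(-1, 4) means a(u, u) ≥ α ||u||_{H^1}² for every u ∈ H^1_0.
The interval has length L = 5, and Poincaré/coercivity depend only on L. Here a(u, u) = ∫(u')² + (1/2)·∫u².
Here 0 < c = 1/2 < 1. The condition a(u,u) ≥ α||u||_{H^1}² reads (1−α)∫(u')² ≥ (α−c)∫u². Any admissible α is ≤ 1 (rapidly oscillating u have ∫u²/∫(u')² → 0), and α = 1 would force 0 ≥ (1−c)∫u², impossible since c < 1; so 1−α > 0. By the sharp Poincaré inequality on H^1_0 of an interval of length L, ∫(u')² ≥ (π/L)²∫u² with equality for the first sine mode sin(π(x−x₀)/L) (x₀ the left endpoint), so the inequality holds for all u iff (1−α)(π/L)² ≥ α − c, i.e. α ≤ ((π/L)² + c)/((π/L)² + 1) = (1 + c(L/π)²)/(1 + (L/π)²). With (π/L)² = π^2/25 and c = 1/2, the largest admissible constant is α = ((π/L)² + c)/((π/L)² + 1).
Simplifying, α = (π^2 + 25/2)/(π^2 + 25).


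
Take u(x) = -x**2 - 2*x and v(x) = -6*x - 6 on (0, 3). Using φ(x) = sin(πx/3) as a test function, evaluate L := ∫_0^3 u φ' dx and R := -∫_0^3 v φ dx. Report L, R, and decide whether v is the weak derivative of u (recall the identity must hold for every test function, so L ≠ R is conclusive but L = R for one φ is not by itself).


LHS = 30/π, RHS = 90/π. No, v is not the weak derivative of u.

u(x) = -x**2 - 2*x, classical derivative u'(x) = -2*x - 2.
φ(x) = sin(πx/3), so φ'(x) = π*cos(π*x/3)/3.
Note φ(0) = φ(3) = 0, so the boundary term u·φ vanishes.
LHS = ∫_0^3 u(x) φ'(x) dx = ∫_0^3 (-π*x^2*cos(π*x/3)/3 - 2*π*x*cos(π*x/3)/3) dx. Term by term:
  ∫_0^3 -2*π*x*cos(π*x/3)/3 dx = 12/π;  ∫_0^3 -π*x^2*cos(π*x/3)/3 dx = 18/π.
Sum: 12/π + 18/π = 30/π.
So LHS = 30/π.
∫_0^3 v(x) φ(x) dx = ∫_0^3 (-6*x*sin(π*x/3) - 6*sin(π*x/3)) dx. Term by term:
  ∫_0^3 -6*sin(π*x/3) dx = -36/π;  ∫_0^3 -6*x*sin(π*x/3) dx = -54/π.
Sum: -36/π − 54/π = -90/π.
So RHS = -∫_0^3 v(x) φ(x) dx = 90/π.
LHS − RHS = -60/π ≠ 0, so the identity fails.
(For a valid weak derivative the identity must hold for EVERY test function, in particular this one. The failure shows v is NOT the weak derivative of u.)
Correct weak derivative would be u'(x) = -2*x - 2.


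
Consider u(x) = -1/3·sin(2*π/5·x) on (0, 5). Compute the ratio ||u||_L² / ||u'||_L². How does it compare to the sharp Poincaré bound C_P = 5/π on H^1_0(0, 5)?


||u||_L² / ||u'||_L² = 5/(2*π) < C_P = 5/π.

u(x) = -1/3·sin(2*π/5·x), so u'(x) = -2*π*cos(2*π*x/5)/15.
Writing u(x) = A·sin(kπx/L) with A = -1/3 and k = 2, use ∫_0^L sin²(kπx/L) dx = L/2 and ∫_0^L cos²(kπx/L) dx = L/2.
u² = 1/9·sin²(2*π/5·x) and (u')² = 4*π^2/225·cos²(2*π/5·x), and each of sin², cos² integrates to L/2 = 5/2 over (0, 5).
∫_0^5 u² dx = 5/18, so ||u||_L² = sqrt(10)/6.
∫_0^5 (u')² dx = 2*π^2/45, so ||u'||_L² = sqrt(10)*π/15.
Ratio ||u||_L² / ||u'||_L² = 5/(2*π).
Sharp Poincaré constant on H^1_0(0, 5) is C_P = L/π = 5/π, achieved by sin(π/5·x).
This is the k = 2 harmonic; the ratio L/(kπ) is strictly less than C_P = L/π, consistent with the sharp inequality ||u||_L² ≤ C_P ||u'||_L².


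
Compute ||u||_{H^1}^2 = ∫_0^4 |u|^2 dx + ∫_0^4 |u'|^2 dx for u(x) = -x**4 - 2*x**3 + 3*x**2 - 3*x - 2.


||u||_{H^1}^2 = 5562788/45

The H^1 norm (squared) on an interval (0, L) is
  ||u||_{H^1}^2 = ∫_0^L u(x)^2 dx + ∫_0^L u'(x)^2 dx.
Compute u'(x) = -4*x**3 - 6*x**2 + 6*x - 3.
Then u(x)^2 = x**8 + 4*x**7 - 2*x**6 - 6*x**5 + 25*x**4 - 10*x**3 - 3*x**2 + 12*x + 4 and u'(x)^2 = 16*x**6 + 48*x**5 - 12*x**4 - 48*x**3 + 72*x**2 - 36*x + 9.
Integrate each monomial from 0 to 4 using ∫_0^4 c·x^n dx = c·4^(n+1)/(n+1):
  ∫_0^4 u(x)^2 dx = ∫_0^4 (x^8 + 4*x^7 - 2*x^6 - 6*x^5 + 25*x^4 - 10*x^3 - 3*x^2 + 12*x + 4) dx. Term by term:
    ∫_0^4 x^8 dx = 262144/9;  ∫_0^4 4*x^7 dx = 32768;  ∫_0^4 -2*x^6 dx = -32768/7;
    ∫_0^4 -6*x^5 dx = -4096;  ∫_0^4 25*x^4 dx = 5120;  ∫_0^4 -10*x^3 dx = -640;
    ∫_0^4 -3*x^2 dx = -64;  ∫_0^4 12*x dx = 96;  ∫_0^4 4 dx = 16.
  Sum: 262144/9 + 32768 − 32768/7 − 4096 + 5120 − 640 − 64 + 96 + 16 = 3631696/63.
  ∫_0^4 u'(x)^2 dx = ∫_0^4 (16*x^6 + 48*x^5 - 12*x^4 - 48*x^3 + 72*x^2 - 36*x + 9) dx. Term by term:
    ∫_0^4 16*x^6 dx = 262144/7;  ∫_0^4 48*x^5 dx = 32768;  ∫_0^4 -12*x^4 dx = -12288/5;
    ∫_0^4 -48*x^3 dx = -3072;  ∫_0^4 72*x^2 dx = 1536;  ∫_0^4 -36*x dx = -288;
    ∫_0^4 9 dx = 36.
  Sum: 262144/7 + 32768 − 12288/5 − 3072 + 1536 − 288 + 36 = 2309004/35.
Adding: ||u||_{H^1}^2 = 3631696/63 + 2309004/35 = 5562788/45.


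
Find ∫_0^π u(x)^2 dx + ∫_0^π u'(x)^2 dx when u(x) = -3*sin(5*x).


||u||_{H^1(0,π)}^2 = 117*π

u'(x) = -15*cos(5*x).
Expand u² and (u')² and integrate term by term on (0, π), using: for integers n ≥ 1, ∫_0^π sin²(nx) dx = ∫_0^π cos²(nx) dx = π/2; for n ≠ n', ∫_0^π sin(nx)sin(n'x) dx = ∫_0^π cos(nx)cos(n'x) dx = 0; and by product-to-sum, ∫_0^π sin(nx)cos(n'x) dx = ½∫_0^π [sin((n+n')x) + sin((n−n')x)] dx, which is 0 when n+n' is even and 2n/(n²−n'²) when n+n' is odd (it need not vanish on (0, π)).
  u² squared terms: (-3)²·∫sin(5x)² dx = 9·π/2 = 9*π/2.
  So ∫_0^π u² dx = 9*π/2.
  (u')² squared terms: (-15)²·∫cos(5x)² dx = 225·π/2 = 225*π/2.
  So ∫_0^π (u')² dx = 225*π/2.
||u||_{H^1}^2 = (9*π/2) + (225*π/2) = 117*π.


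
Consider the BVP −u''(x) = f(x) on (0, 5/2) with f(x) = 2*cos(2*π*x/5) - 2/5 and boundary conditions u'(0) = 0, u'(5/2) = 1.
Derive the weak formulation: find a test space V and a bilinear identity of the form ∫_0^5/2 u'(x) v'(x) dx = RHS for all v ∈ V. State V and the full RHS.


V = H^1(0, 5/2) (v unrestricted at boundary; u is determined up to an additive constant); weak form: ∫_0^5/2 u'v' dx = ∫_0^5/2 (2*cos(2*π*x/5) - 2/5) v dx + v(5/2) for all v ∈ V.

Multiply both sides by a test function v and integrate from 0 to 5/2:
  ∫_0^5/2 −u''(x) v(x) dx = ∫_0^5/2 f(x) v(x) dx.
Integrate the LHS by parts once:
  ∫_0^5/2 −u'' v dx = −[u'(x) v(x)]_0^5/2 + ∫_0^5/2 u'(x) v'(x) dx.
Thus ∫_0^5/2 u'(x) v'(x) dx = ∫_0^5/2 f(x) v(x) dx + [u'(x) v(x)]_0^5/2.
Choose V so that boundary terms are either known or forced to vanish.
u has inhomogeneous Neumann u'(0) = 0, u'(5/2) = 1. [u' v]_0^5/2 = (1)·v(5/2) − (0)·v(0) = v(5/2). Take V = H^1(0, 5/2); boundary term becomes part of RHS.
Weak formulation: find u (satisfying any essential BC) such that ∫_0^5/2 u'(x) v'(x) dx = ∫_0^5/2 f v dx + v(5/2) for all v ∈ V (Neumann data are natural BCs: they enter the RHS as boundary terms).
Substituting f(x) = 2*cos(2*π*x/5) - 2/5, the right-hand side is ∫_0^5/2 (2*cos(2*π*x/5) - 2/5) v dx + v(5/2).
Compatibility check (pure Neumann): taking v ≡ 1 ∈ V gives 0 = ∫_0^5/2 f dx + (1) − (0), i.e. ∫_0^5/2 f dx must equal u'(0) − u'(5/2) = -1. Indeed ∫_0^5/2 (2*cos(2*π*x/5) - 2/5) dx = -1, so the data are compatible. The solution is then unique only up to an additive constant (fix it e.g. by requiring ∫_0^5/2 u dx = 0).


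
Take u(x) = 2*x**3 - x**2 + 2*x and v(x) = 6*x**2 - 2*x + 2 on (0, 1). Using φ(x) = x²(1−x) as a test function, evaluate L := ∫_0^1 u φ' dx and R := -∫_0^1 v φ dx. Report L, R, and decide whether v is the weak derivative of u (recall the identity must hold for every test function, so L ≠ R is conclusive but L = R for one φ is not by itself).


LHS = -4/15, RHS = -4/15. Yes, v = u' weakly.

u(x) = 2*x**3 - x**2 + 2*x, classical derivative u'(x) = 6*x**2 - 2*x + 2.
φ(x) = x²(1−x), so φ'(x) = x*(2 - 3*x).
Note φ(0) = φ(1) = 0, so the boundary term u·φ vanishes.
LHS = ∫_0^1 u(x) φ'(x) dx = ∫_0^1 (-6*x^5 + 7*x^4 - 8*x^3 + 4*x^2) dx. Term by term:
  ∫_0^1 -6*x^5 dx = -1;  ∫_0^1 7*x^4 dx = 7/5;  ∫_0^1 -8*x^3 dx = -2;
  ∫_0^1 4*x^2 dx = 4/3.
Sum: -1 + 7/5 − 2 + 4/3 = -4/15.
So LHS = -4/15.
∫_0^1 v(x) φ(x) dx = ∫_0^1 (-6*x^5 + 8*x^4 - 4*x^3 + 2*x^2) dx. Term by term:
  ∫_0^1 -6*x^5 dx = -1;  ∫_0^1 8*x^4 dx = 8/5;  ∫_0^1 -4*x^3 dx = -1;
  ∫_0^1 2*x^2 dx = 2/3.
Sum: -1 + 8/5 − 1 + 2/3 = 4/15.
So RHS = -∫_0^1 v(x) φ(x) dx = -4/15.
LHS = RHS, so the identity holds for this test φ.
Moreover u is smooth here and v(x) = u'(x) = 6*x**2 - 2*x + 2 pointwise, so the identity holds for every test function. Hence v is the weak derivative of u.


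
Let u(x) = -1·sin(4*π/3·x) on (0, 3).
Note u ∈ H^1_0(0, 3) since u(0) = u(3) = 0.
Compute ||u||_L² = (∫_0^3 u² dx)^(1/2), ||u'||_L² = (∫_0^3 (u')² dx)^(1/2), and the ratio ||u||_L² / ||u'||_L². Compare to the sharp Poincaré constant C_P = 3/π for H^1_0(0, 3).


||u||_L² / ||u'||_L² = 3/(4*π) < C_P = 3/π.

u(x) = -1·sin(4*π/3·x), so u'(x) = -4*π*cos(4*π*x/3)/3.
Writing u(x) = A·sin(kπx/L) with A = -1 and k = 4, use ∫_0^L sin²(kπx/L) dx = L/2 and ∫_0^L cos²(kπx/L) dx = L/2.
u² = 1·sin²(4*π/3·x) and (u')² = 16*π^2/9·cos²(4*π/3·x), and each of sin², cos² integrates to L/2 = 3/2 over (0, 3).
∫_0^3 u² dx = 3/2, so ||u||_L² = sqrt(6)/2.
∫_0^3 (u')² dx = 8*π^2/3, so ||u'||_L² = 2*sqrt(6)*π/3.
Ratio ||u||_L² / ||u'||_L² = 3/(4*π).
Sharp Poincaré constant on H^1_0(0, 3) is C_P = L/π = 3/π, achieved by sin(π/3·x).
This is the k = 4 harmonic; the ratio L/(kπ) is strictly less than C_P = L/π, consistent with the sharp inequality ||u||_L² ≤ C_P ||u'||_L².


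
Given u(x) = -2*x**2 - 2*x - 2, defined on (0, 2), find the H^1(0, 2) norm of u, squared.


||u||_{H^1}^2 = 2944/15

The H^1 norm (squared) on an interval (0, L) is
  ||u||_{H^1}^2 = ∫_0^L u(x)^2 dx + ∫_0^L u'(x)^2 dx.
Compute u'(x) = -4*x - 2.
Then u(x)^2 = 4*x**4 + 8*x**3 + 12*x**2 + 8*x + 4 and u'(x)^2 = 16*x**2 + 16*x + 4.
Integrate each monomial from 0 to 2 using ∫_0^2 c·x^n dx = c·2^(n+1)/(n+1):
  ∫_0^2 u(x)^2 dx = ∫_0^2 (4*x^4 + 8*x^3 + 12*x^2 + 8*x + 4) dx. Term by term:
    ∫_0^2 4*x^4 dx = 128/5;  ∫_0^2 8*x^3 dx = 32;  ∫_0^2 12*x^2 dx = 32;
    ∫_0^2 8*x dx = 16;  ∫_0^2 4 dx = 8.
  Sum: 128/5 + 32 + 32 + 16 + 8 = 568/5.
  ∫_0^2 u'(x)^2 dx = ∫_0^2 (16*x^2 + 16*x + 4) dx. Term by term:
    ∫_0^2 16*x^2 dx = 128/3;  ∫_0^2 16*x dx = 32;  ∫_0^2 4 dx = 8.
  Sum: 128/3 + 32 + 8 = 248/3.
Adding: ||u||_{H^1}^2 = 568/5 + 248/3 = 2944/15.


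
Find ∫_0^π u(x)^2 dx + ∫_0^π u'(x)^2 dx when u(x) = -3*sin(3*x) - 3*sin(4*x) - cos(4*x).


||u||_{H^1(0,π)}^2 = -612/7 + 130*π

u'(x) = 4*sin(4*x) - 9*cos(3*x) - 12*cos(4*x).
Expand u² and (u')² and integrate term by term on (0, π), using: for integers n ≥ 1, ∫_0^π sin²(nx) dx = ∫_0^π cos²(nx) dx = π/2; for n ≠ n', ∫_0^π sin(nx)sin(n'x) dx = ∫_0^π cos(nx)cos(n'x) dx = 0; and by product-to-sum, ∫_0^π sin(nx)cos(n'x) dx = ½∫_0^π [sin((n+n')x) + sin((n−n')x)] dx, which is 0 when n+n' is even and 2n/(n²−n'²) when n+n' is odd (it need not vanish on (0, π)).
  u² squared terms: (-1)²·∫cos(4x)² dx = 1·π/2 = π/2;  (-3)²·∫sin(3x)² dx = 9·π/2 = 9*π/2;  (-3)²·∫sin(4x)² dx = 9·π/2 = 9*π/2.
  u² cross terms: 2·(-1)·(-3)·∫cos(4x)·sin(3x) dx = 6·(-6/7) = -36/7;  2·(-1)·(-3)·∫cos(4x)·sin(4x) dx = 6·(0) = 0;  2·(-3)·(-3)·∫sin(3x)·sin(4x) dx = 18·(0) = 0.
  So ∫_0^π u² dx = π/2 + 9*π/2 + 9*π/2 − 36/7 + 0 + 0 = -36/7 + 19*π/2.
  (u')² squared terms: (-12)²·∫cos(4x)² dx = 144·π/2 = 72*π;  (-9)²·∫cos(3x)² dx = 81·π/2 = 81*π/2;  (4)²·∫sin(4x)² dx = 16·π/2 = 8*π.
  (u')² cross terms: 2·(-12)·(-9)·∫cos(4x)·cos(3x) dx = 216·(0) = 0;  2·(-12)·(4)·∫cos(4x)·sin(4x) dx = -96·(0) = 0;  2·(-9)·(4)·∫cos(3x)·sin(4x) dx = -72·(8/7) = -576/7.
  So ∫_0^π (u')² dx = 72*π + 81*π/2 + 8*π + 0 + 0 − 576/7 = -576/7 + 241*π/2.
||u||_{H^1}^2 = (-36/7 + 19*π/2) + (-576/7 + 241*π/2) = -612/7 + 130*π.


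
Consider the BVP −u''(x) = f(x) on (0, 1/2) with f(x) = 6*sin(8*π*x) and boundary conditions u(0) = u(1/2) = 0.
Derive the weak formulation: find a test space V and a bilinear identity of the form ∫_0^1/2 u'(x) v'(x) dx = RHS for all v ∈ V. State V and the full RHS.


V = H^1_0(0, 1/2) (so v(0) = v(1/2) = 0); weak form: ∫_0^1/2 u'v' dx = ∫_0^1/2 (6*sin(8*π*x)) v dx for all v ∈ V.

Multiply both sides by a test function v and integrate from 0 to 1/2:
  ∫_0^1/2 −u''(x) v(x) dx = ∫_0^1/2 f(x) v(x) dx.
Integrate the LHS by parts once:
  ∫_0^1/2 −u'' v dx = −[u'(x) v(x)]_0^1/2 + ∫_0^1/2 u'(x) v'(x) dx.
Thus ∫_0^1/2 u'(x) v'(x) dx = ∫_0^1/2 f(x) v(x) dx + [u'(x) v(x)]_0^1/2.
Choose V so that boundary terms are either known or forced to vanish.
u is Dirichlet: u(0) = u(1/2) = 0. Let V = H^1_0(0, 1/2); then v(0) = v(1/2) = 0, and [u' v]_0^1/2 = 0.
Weak formulation: find u (satisfying any essential BC) such that ∫_0^1/2 u'(x) v'(x) dx = ∫_0^1/2 f v dx for all v ∈ V.
Substituting f(x) = 6*sin(8*π*x), the right-hand side is ∫_0^1/2 (6*sin(8*π*x)) v dx.


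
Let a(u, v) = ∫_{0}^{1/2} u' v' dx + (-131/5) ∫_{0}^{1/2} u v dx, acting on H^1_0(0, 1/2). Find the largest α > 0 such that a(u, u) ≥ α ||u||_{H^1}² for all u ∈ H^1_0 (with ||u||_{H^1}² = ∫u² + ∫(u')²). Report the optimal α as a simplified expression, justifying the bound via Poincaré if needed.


α = (-131 + 20*π^2)/(5*(1 + 4*π^2))

Coercivity of a(·,·) on H^1_0(0, 1/2) means a(u, u) ≥ α ||u||_{H^1}² for every u ∈ H^1_0.
The interval has length L = 1/2, and Poincaré/coercivity depend only on L. Here a(u, u) = ∫(u')² + (-131/5)·∫u².
Here c = -131/5 < 0 with |c| < (π/L)² = 4*π^2, so coercivity still holds. The condition a(u,u) ≥ α||u||_{H^1}² reads (1−α)∫(u')² ≥ (α−c)∫u². Any admissible α is ≤ 1 (rapidly oscillating u have ∫u²/∫(u')² → 0), and α = 1 would force 0 ≥ (1−c)∫u², impossible since c < 1; so 1−α > 0. By the sharp Poincaré inequality on H^1_0 of an interval of length L, ∫(u')² ≥ (π/L)²∫u² with equality for the first sine mode sin(π(x−x₀)/L) (x₀ the left endpoint), so the inequality holds for all u iff (1−α)(π/L)² ≥ α − c, i.e. α ≤ ((π/L)² + c)/((π/L)² + 1) = (1 + c(L/π)²)/(1 + (L/π)²). (Direct route, valid since c ≤ 0: Poincaré gives c∫u² ≥ c(L/π)²∫(u')², so a(u,u) ≥ (1 + c(L/π)²)∫(u')², while ||u||_{H^1}² ≤ (1 + (L/π)²)∫(u')²; dividing yields the same α.) With (π/L)² = 4*π^2 and c = -131/5, the largest admissible constant is α = ((π/L)² + c)/((π/L)² + 1).
Simplifying, α = (-131 + 20*π^2)/(5*(1 + 4*π^2)).


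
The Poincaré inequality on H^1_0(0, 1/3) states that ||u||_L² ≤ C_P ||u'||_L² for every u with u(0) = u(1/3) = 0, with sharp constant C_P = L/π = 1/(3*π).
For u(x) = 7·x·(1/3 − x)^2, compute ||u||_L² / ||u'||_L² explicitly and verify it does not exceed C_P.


||u||_L² / ||u'||_L² = sqrt(14)/42 < C_P = 1/(3*π).

u(x) = 7·x·(1/3 − x)^2, so u'(x) = 21*x^2 - 28*x/3 + 7/9.
u(x) = 7·x·(1/3 − x)^2 vanishes at x = 0 and x = 1/3, so u ∈ H^1_0(0, 1/3). Differentiate via the product rule and integrate the resulting polynomials term by term.
  ∫_0^1/3 u² dx = ∫_0^1/3 (49*x^6 - 196*x^5/3 + 98*x^4/3 - 196*x^3/27 + 49*x^2/81) dx. Term by term:
    ∫_0^1/3 49*x^6 dx = 7/2187;  ∫_0^1/3 -196*x^5/3 dx = -98/6561;  ∫_0^1/3 98*x^4/3 dx = 98/3645;
    ∫_0^1/3 -196*x^3/27 dx = -49/2187;  ∫_0^1/3 49*x^2/81 dx = 49/6561.
  Sum: 7/2187 − 98/6561 + 98/3645 − 49/2187 + 49/6561 = 7/32805.
  ∫_0^1/3 (u')² dx = ∫_0^1/3 (441*x^4 - 392*x^3 + 1078*x^2/9 - 392*x/27 + 49/81) dx. Term by term:
    ∫_0^1/3 441*x^4 dx = 49/135;  ∫_0^1/3 -392*x^3 dx = -98/81;  ∫_0^1/3 1078*x^2/9 dx = 1078/729;
    ∫_0^1/3 -392*x/27 dx = -196/243;  ∫_0^1/3 49/81 dx = 49/243.
  Sum: 49/135 − 98/81 + 1078/729 − 196/243 + 49/243 = 98/3645.
∫_0^1/3 u² dx = 7/32805, so ||u||_L² = sqrt(35)/405.
∫_0^1/3 (u')² dx = 98/3645, so ||u'||_L² = 7*sqrt(10)/135.
Ratio ||u||_L² / ||u'||_L² = sqrt(14)/42.
Sharp Poincaré constant on H^1_0(0, 1/3) is C_P = L/π = 1/(3*π), achieved by sin(3*π·x).
A polynomial bump cannot attain the sharp Poincaré constant (only the first sine eigenfunction does), so the ratio is strictly less than C_P, consistent with ||u||_L² ≤ C_P ||u'||_L².


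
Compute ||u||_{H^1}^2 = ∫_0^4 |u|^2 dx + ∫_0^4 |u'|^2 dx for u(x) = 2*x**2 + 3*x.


||u||_{H^1}^2 = 35228/15

The H^1 norm (squared) on an interval (0, L) is
  ||u||_{H^1}^2 = ∫_0^L u(x)^2 dx + ∫_0^L u'(x)^2 dx.
Compute u'(x) = 4*x + 3.
Then u(x)^2 = 4*x**4 + 12*x**3 + 9*x**2 and u'(x)^2 = 16*x**2 + 24*x + 9.
Integrate each monomial from 0 to 4 using ∫_0^4 c·x^n dx = c·4^(n+1)/(n+1):
  ∫_0^4 u(x)^2 dx = ∫_0^4 (4*x^4 + 12*x^3 + 9*x^2) dx. Term by term:
    ∫_0^4 4*x^4 dx = 4096/5;  ∫_0^4 12*x^3 dx = 768;  ∫_0^4 9*x^2 dx = 192.
  Sum: 4096/5 + 768 + 192 = 8896/5.
  ∫_0^4 u'(x)^2 dx = ∫_0^4 (16*x^2 + 24*x + 9) dx. Term by term:
    ∫_0^4 16*x^2 dx = 1024/3;  ∫_0^4 24*x dx = 192;  ∫_0^4 9 dx = 36.
  Sum: 1024/3 + 192 + 36 = 1708/3.
Adding: ||u||_{H^1}^2 = 8896/5 + 1708/3 = 35228/15.


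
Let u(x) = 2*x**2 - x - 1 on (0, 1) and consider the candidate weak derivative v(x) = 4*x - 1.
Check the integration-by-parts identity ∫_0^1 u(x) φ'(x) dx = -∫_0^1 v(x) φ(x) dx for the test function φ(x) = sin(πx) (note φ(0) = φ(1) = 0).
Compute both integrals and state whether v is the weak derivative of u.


LHS = -2/π, RHS = -2/π. Yes, v = u' weakly.

u(x) = 2*x**2 - x - 1, classical derivative u'(x) = 4*x - 1.
φ(x) = sin(πx), so φ'(x) = π*cos(π*x).
Note φ(0) = φ(1) = 0, so the boundary term u·φ vanishes.
LHS = ∫_0^1 u(x) φ'(x) dx = ∫_0^1 (2*π*x^2*cos(π*x) - π*x*cos(π*x) - π*cos(π*x)) dx. Term by term:
  ∫_0^1 -π*cos(π*x) dx = 0;  ∫_0^1 -π*x*cos(π*x) dx = 2/π;  ∫_0^1 2*π*x^2*cos(π*x) dx = -4/π.
Sum: 0 + 2/π − 4/π = -2/π.
So LHS = -2/π.
∫_0^1 v(x) φ(x) dx = ∫_0^1 (4*x*sin(π*x) - sin(π*x)) dx. Term by term:
  ∫_0^1 -sin(π*x) dx = -2/π;  ∫_0^1 4*x*sin(π*x) dx = 4/π.
Sum: -2/π + 4/π = 2/π.
So RHS = -∫_0^1 v(x) φ(x) dx = -2/π.
LHS = RHS, so the identity holds for this test φ.
Moreover u is smooth here and v(x) = u'(x) = 4*x - 1 pointwise, so the identity holds for every test function. Hence v is the weak derivative of u.


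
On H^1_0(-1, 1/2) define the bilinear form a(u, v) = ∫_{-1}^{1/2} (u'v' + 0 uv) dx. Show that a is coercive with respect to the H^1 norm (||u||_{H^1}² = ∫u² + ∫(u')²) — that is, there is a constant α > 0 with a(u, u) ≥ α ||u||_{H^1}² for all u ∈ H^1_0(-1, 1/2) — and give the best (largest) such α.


α = 4*π^2/(9 + 4*π^2)

Coercivity of a(·,·) on H^1_0(-1, 1/2) means a(u, u) ≥ α ||u||_{H^1}² for every u ∈ H^1_0.
The interval has length L = 3/2, and Poincaré/coercivity depend only on L. Here a(u, u) = ∫(u')² + (0)·∫u².
Here c = 0, so a(u,u) = ∫(u')² alone. The condition a(u,u) ≥ α||u||_{H^1}² reads (1−α)∫(u')² ≥ (α−c)∫u². Any admissible α is ≤ 1 (rapidly oscillating u have ∫u²/∫(u')² → 0), and α = 1 would force 0 ≥ (1−c)∫u², impossible since c < 1; so 1−α > 0. By the sharp Poincaré inequality on H^1_0 of an interval of length L, ∫(u')² ≥ (π/L)²∫u² with equality for the first sine mode sin(π(x−x₀)/L) (x₀ the left endpoint), so the inequality holds for all u iff (1−α)(π/L)² ≥ α − c, i.e. α ≤ ((π/L)² + c)/((π/L)² + 1) = (1 + c(L/π)²)/(1 + (L/π)²). (Direct route, valid since c ≤ 0: Poincaré gives c∫u² ≥ c(L/π)²∫(u')², so a(u,u) ≥ (1 + c(L/π)²)∫(u')², while ||u||_{H^1}² ≤ (1 + (L/π)²)∫(u')²; dividing yields the same α.) With (π/L)² = 4*π^2/9 and c = 0, the largest admissible constant is α = ((π/L)² + c)/((π/L)² + 1).
Simplifying, α = 4*π^2/(9 + 4*π^2).
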